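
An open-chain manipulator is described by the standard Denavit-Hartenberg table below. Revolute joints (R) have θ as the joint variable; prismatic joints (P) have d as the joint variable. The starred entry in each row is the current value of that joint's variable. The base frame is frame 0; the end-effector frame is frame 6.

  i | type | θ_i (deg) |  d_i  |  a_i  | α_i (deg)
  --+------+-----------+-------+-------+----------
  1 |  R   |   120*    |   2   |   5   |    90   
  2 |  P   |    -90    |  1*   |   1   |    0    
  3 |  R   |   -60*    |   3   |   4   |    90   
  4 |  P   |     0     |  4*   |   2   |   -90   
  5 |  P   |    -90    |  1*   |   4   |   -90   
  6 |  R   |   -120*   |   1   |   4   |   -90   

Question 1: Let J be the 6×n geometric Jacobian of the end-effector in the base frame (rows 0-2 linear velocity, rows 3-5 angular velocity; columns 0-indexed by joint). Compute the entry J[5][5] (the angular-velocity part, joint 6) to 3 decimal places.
-0.500

axis z_5 = (0.4330,-0.7500,-0.5000); lever o_n−o_5 = (2.9330,1.8481,-2.2321)
cross product → J_v[:, 5] = (2.5981,-0.5000,3.0000)
J_ω[:, 5] = z_5
entry J[5][5] = -0.5000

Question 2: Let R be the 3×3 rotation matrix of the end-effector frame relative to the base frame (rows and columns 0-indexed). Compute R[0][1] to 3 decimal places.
End-effector y-axis (col 1 of R) = (-0.4330,0.7500,0.5000)
R[0][1] = -0.4330

-0.433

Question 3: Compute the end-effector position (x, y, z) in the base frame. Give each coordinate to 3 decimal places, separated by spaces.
after link 1: o_1 = (-2.5000, 4.3301, 2.0000)
after link 2: o_2 = (-1.6340, 4.8301, 1.0000)
after link 3: o_3 = (2.6962, 3.3301, -1.0000)
after link 4: o_4 = (4.5622, 0.0981, 1.4641)
after link 5: o_5 = (6.4282, -1.1340, 4.9282)
after link 6: o_6 = (9.3612, 0.7141, 2.6962)

9.361 0.714 2.696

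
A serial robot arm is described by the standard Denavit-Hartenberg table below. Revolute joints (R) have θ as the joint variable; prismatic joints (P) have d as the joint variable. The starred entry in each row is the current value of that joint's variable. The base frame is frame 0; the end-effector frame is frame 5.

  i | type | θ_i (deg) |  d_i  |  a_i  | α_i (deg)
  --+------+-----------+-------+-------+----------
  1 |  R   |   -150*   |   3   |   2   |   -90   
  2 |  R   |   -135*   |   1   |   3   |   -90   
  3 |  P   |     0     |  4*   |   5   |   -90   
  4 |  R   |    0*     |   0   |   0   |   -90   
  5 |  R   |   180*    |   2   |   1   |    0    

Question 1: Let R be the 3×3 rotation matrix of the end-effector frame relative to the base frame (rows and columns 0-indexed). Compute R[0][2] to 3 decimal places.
0.612

End-effector z-axis (col 2 of R) = (0.6124,0.3536,-0.7071)
R[0][2] = 0.6124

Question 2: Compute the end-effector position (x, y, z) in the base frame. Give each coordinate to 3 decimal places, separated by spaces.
1.830 -0.098 9.364

after link 1: o_1 = (-1.7321, -1.0000, 3.0000)
after link 2: o_2 = (0.6051, -0.8054, 5.1213)
after link 3: o_3 = (1.2174, -0.4518, 11.4853)
after link 4: o_4 = (1.2174, -0.4518, 11.4853)
after link 5: o_5 = (1.8298, -0.0983, 9.3640)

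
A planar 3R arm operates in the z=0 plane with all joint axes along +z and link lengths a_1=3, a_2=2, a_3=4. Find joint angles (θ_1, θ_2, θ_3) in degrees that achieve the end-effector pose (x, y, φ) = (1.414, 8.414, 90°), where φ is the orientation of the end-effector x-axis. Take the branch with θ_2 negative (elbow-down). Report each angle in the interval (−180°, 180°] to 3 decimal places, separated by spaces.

90.008 -45.017 45.009

wrist centre = target − a_3·(cos φ, sin φ) = (1.4140, 4.4140)
cos θ_2 = (21.4828−3²−2²)/(2·3·2) = 0.7069; θ_2 = -45.0168° (elbow-down)
β = atan2(4.4140,1.4140) = 72.2374°; ψ = atan2(-1.4146,4.4138) = -17.7707°
θ_1 = β − ψ = 90.0082°
θ_3 = φ − θ_1 − θ_2 = 45.0087° (wrapped to (-180°,180°])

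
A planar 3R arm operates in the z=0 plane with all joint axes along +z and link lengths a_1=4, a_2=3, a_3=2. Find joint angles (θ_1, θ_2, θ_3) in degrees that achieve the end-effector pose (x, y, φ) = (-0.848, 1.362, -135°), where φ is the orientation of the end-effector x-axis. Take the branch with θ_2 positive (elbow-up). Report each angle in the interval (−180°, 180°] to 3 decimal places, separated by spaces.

30.001 135.005 59.994

wrist centre = target − a_3·(cos φ, sin φ) = (0.5662, 2.7762)
cos θ_2 = (8.0280−4²−3²)/(2·4·3) = -0.7072; θ_2 = 135.0050° (elbow-up)
β = atan2(2.7762,0.5662) = 78.4725°; ψ = atan2(2.1211,1.8785) = 48.4716°
θ_1 = β − ψ = 30.0009°
θ_3 = φ − θ_1 − θ_2 = 59.9941° (wrapped to (-180°,180°])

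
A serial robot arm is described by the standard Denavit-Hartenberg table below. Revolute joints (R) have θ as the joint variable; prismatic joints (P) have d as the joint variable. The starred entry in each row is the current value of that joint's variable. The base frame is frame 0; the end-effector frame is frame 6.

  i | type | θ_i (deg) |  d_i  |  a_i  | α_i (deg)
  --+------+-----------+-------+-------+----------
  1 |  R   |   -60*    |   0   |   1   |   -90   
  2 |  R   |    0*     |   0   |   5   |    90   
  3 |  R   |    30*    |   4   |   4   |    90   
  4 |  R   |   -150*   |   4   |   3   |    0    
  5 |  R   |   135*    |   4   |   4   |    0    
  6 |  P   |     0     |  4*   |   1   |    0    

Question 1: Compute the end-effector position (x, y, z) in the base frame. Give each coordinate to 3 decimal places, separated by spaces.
2.397 -18.704 1.206

after link 1: o_1 = (0.5000, -0.8660, 0.0000)
after link 2: o_2 = (3.0000, -5.1962, 0.0000)
after link 3: o_3 = (6.4641, -7.1962, 4.0000)
after link 4: o_4 = (2.2141, -9.3612, 2.5000)
after link 5: o_5 = (3.5602, -14.7572, 1.4647)
after link 6: o_6 = (2.3967, -18.7042, 1.2059)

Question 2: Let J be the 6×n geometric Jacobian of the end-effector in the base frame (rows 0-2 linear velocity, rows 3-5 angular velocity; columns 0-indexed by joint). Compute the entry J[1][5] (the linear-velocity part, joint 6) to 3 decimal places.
prismatic axis z_5 = (-0.5000,-0.8660,0.0000)
J_v[:, 5] = z_5; J_ω[:, 5] = (0,0,0)
entry J[1][5] = -0.8660

-0.866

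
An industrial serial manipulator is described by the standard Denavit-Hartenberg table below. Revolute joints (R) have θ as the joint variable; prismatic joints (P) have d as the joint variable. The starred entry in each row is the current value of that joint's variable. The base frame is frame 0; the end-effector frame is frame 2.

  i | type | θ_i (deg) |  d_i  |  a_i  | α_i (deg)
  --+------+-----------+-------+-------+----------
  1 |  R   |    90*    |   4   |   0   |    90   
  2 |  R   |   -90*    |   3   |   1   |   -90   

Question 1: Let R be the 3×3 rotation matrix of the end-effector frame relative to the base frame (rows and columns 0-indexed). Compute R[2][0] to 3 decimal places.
End-effector x-axis (col 0 of R) = (0.0000,0.0000,-1.0000)
R[2][0] = -1.0000

-1.000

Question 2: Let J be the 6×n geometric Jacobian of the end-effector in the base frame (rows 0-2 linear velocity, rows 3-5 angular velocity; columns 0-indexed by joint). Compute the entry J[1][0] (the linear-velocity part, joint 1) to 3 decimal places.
axis z_0 = ẑ; lever o_n−o_0 = (3.0000,-0.0000,3.0000)
cross product → J_v[:, 0] = (0.0000,3.0000,-0.0000)
J_ω[:, 0] = z_0
entry J[1][0] = 3.0000

3.000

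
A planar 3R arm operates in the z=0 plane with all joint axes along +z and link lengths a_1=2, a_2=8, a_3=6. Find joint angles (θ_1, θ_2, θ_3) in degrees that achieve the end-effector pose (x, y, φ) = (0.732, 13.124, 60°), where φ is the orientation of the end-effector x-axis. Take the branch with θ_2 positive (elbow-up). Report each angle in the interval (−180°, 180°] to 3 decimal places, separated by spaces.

29.992 90.010 -60.002

wrist centre = target − a_3·(cos φ, sin φ) = (-2.2680, 7.9278)
cos θ_2 = (67.9946−2²−8²)/(2·2·8) = -0.0002; θ_2 = 90.0097° (elbow-up)
β = atan2(7.9278,-2.2680) = 105.9648°; ψ = atan2(8.0000,1.9986) = 75.9729°
θ_1 = β − ψ = 29.9919°
θ_3 = φ − θ_1 − θ_2 = -60.0016° (wrapped to (-180°,180°])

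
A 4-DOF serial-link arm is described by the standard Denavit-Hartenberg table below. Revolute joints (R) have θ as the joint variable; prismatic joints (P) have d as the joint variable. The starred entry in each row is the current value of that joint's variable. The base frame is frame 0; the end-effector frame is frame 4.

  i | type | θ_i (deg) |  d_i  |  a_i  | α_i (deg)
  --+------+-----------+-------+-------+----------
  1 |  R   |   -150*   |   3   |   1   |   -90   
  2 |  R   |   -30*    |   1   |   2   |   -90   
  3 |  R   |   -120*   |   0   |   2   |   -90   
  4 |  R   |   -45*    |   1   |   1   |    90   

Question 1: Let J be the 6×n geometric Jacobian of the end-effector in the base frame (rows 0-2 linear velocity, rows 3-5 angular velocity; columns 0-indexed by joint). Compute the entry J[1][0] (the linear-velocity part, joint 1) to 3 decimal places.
-0.384

axis z_0 = ẑ; lever o_n−o_0 = (-0.3844,-4.6611,3.1439)
cross product → J_v[:, 0] = (4.6611,-0.3844,0.0000)
J_ω[:, 0] = z_0
entry J[1][0] = -0.3844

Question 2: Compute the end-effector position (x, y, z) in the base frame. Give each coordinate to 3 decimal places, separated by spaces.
after link 1: o_1 = (-0.8660, -0.5000, 3.0000)
after link 2: o_2 = (-1.8660, -2.2321, 4.0000)
after link 3: o_3 = (-0.2500, -3.2990, 3.5000)
after link 4: o_4 = (-0.3844, -4.6611, 3.1439)

-0.384 -4.661 3.144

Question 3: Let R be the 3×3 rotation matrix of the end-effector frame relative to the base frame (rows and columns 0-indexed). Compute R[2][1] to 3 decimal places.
0.433

End-effector y-axis (col 1 of R) = (-0.3995,-0.8080,0.4330)
R[2][1] = 0.4330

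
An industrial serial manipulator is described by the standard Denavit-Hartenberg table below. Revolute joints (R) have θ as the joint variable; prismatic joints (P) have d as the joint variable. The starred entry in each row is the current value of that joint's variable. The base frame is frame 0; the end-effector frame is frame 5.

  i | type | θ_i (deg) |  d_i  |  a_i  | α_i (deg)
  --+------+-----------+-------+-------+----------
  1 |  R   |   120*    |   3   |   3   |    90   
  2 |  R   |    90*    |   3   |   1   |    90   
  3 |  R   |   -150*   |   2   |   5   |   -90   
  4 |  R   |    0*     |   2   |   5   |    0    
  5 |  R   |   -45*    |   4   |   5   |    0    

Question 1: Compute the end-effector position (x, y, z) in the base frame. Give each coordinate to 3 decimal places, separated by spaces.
-12.031 2.910 -4.722

after link 1: o_1 = (-1.5000, 2.5981, 3.0000)
after link 2: o_2 = (1.0981, 4.0981, 4.0000)
after link 3: o_3 = (-2.0670, 4.5801, -0.3301)
after link 4: o_4 = (-5.7321, 2.4641, -3.6603)
after link 5: o_5 = (-12.0307, 2.9100, -4.7221)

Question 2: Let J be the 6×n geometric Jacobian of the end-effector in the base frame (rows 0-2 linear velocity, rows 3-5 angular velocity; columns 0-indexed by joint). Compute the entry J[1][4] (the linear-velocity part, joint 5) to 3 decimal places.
-3.946

axis z_4 = (-0.7500,-0.4330,0.5000); lever o_n−o_4 = (-6.2987,0.4459,-1.0619)
cross product → J_v[:, 4] = (0.2368,-3.9457,-3.0619)
J_ω[:, 4] = z_4
entry J[1][4] = -3.9457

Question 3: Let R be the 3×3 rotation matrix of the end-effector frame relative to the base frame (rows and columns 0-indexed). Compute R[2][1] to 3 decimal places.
-0.612

End-effector y-axis (col 1 of R) = (0.0474,-0.7891,-0.6124)
R[2][1] = -0.6124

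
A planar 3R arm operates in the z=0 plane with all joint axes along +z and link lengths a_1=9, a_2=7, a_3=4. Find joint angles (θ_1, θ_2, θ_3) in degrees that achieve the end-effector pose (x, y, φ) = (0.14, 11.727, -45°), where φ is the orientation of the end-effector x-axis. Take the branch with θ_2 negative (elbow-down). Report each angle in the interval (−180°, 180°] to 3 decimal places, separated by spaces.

wrist centre = target − a_3·(cos φ, sin φ) = (-2.6884, 14.5554)
cos θ_2 = (219.0881−9²−7²)/(2·9·7) = 0.7070; θ_2 = -45.0047° (elbow-down)
β = atan2(14.5554,-2.6884) = 100.4647°; ψ = atan2(-4.9502,13.9493) = -19.5381°
θ_1 = β − ψ = 120.0028°
θ_3 = φ − θ_1 − θ_2 = -119.9981° (wrapped to (-180°,180°])

120.003 -45.005 -119.998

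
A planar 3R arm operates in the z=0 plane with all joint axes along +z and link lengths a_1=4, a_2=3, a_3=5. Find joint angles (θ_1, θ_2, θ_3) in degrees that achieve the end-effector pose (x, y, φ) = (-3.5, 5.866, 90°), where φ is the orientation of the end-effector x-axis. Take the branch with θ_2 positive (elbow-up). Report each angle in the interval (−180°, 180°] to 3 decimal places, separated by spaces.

120.000 120.000 -150.000

wrist centre = target − a_3·(cos φ, sin φ) = (-3.5000, 0.8660)
cos θ_2 = (13.0000−4²−3²)/(2·4·3) = -0.5000; θ_2 = 120.0001° (elbow-up)
β = atan2(0.8660,-3.5000) = 166.1025°; ψ = atan2(2.5981,2.5000) = 46.1021°
θ_1 = β − ψ = 120.0004°
θ_3 = φ − θ_1 − θ_2 = -150.0005° (wrapped to (-180°,180°])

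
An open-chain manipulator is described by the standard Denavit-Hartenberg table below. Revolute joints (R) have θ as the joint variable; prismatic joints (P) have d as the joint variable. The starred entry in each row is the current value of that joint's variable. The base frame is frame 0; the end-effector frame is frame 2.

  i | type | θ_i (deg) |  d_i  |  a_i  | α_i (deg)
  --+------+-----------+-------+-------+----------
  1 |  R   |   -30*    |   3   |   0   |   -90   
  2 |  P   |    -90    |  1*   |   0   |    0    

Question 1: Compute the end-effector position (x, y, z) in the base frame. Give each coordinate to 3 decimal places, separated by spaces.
after link 1: o_1 = (0.0000, 0.0000, 3.0000)
after link 2: o_2 = (0.5000, 0.8660, 3.0000)

0.500 0.866 3.000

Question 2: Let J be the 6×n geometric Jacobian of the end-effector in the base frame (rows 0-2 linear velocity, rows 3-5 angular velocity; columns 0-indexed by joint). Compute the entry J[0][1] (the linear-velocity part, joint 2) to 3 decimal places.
prismatic axis z_1 = (0.5000,0.8660,0.0000)
J_v[:, 1] = z_1; J_ω[:, 1] = (0,0,0)
entry J[0][1] = 0.5000

0.500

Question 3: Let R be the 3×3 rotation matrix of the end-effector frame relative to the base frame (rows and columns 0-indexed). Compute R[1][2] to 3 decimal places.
End-effector z-axis (col 2 of R) = (0.5000,0.8660,0.0000)
R[1][2] = 0.8660

0.866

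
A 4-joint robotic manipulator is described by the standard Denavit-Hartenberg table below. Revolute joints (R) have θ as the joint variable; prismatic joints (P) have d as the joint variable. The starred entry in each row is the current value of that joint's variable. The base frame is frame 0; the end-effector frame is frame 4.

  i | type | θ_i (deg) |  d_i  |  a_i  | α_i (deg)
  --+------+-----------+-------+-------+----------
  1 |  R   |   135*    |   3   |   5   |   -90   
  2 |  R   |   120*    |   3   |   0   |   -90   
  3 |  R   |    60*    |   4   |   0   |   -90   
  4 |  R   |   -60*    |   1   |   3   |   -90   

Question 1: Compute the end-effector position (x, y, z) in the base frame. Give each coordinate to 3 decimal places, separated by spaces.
-0.385 -1.313 6.400

after link 1: o_1 = (-3.5355, 3.5355, 3.0000)
after link 2: o_2 = (-5.6569, 1.4142, 3.0000)
after link 3: o_3 = (-3.2074, -1.0353, 5.0000)
after link 4: o_4 = (-0.3853, -1.3131, 6.3995)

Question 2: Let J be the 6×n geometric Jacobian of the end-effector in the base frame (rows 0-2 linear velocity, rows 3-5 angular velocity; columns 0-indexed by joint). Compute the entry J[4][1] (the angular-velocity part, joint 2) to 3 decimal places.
axis z_1 = (-0.7071,-0.7071,0.0000); lever o_n−o_1 = (3.1503,-4.8487,3.3995)
cross product → J_v[:, 1] = (-2.4038,2.4038,5.6561)
J_ω[:, 1] = z_1
entry J[4][1] = -0.7071

-0.707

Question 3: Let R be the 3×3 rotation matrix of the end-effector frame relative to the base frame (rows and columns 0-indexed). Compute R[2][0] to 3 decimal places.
End-effector x-axis (col 0 of R) = (0.9249,-0.3125,0.2165)
R[2][0] = 0.2165

0.217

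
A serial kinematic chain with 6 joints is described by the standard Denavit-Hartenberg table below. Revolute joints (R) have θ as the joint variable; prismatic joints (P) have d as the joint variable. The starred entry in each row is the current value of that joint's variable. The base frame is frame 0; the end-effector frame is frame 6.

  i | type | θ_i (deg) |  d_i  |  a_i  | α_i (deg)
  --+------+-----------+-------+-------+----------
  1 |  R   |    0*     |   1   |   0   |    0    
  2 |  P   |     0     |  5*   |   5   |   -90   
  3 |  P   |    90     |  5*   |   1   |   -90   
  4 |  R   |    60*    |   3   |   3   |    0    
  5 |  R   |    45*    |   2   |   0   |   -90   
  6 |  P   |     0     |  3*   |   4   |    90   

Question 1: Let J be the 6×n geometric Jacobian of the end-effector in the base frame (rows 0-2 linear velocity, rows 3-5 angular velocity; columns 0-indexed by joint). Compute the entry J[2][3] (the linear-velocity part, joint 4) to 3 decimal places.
5.685

axis z_3 = (-1.0000,0.0000,-0.0000); lever o_n−o_3 = (-5.0000,-5.6853,2.4331)
cross product → J_v[:, 3] = (-0.0000,2.4331,5.6853)
J_ω[:, 3] = z_3
entry J[2][3] = 5.6853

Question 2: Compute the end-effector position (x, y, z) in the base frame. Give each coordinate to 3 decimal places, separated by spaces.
after link 1: o_1 = (0.0000, 0.0000, 1.0000)
after link 2: o_2 = (5.0000, 0.0000, 6.0000)
after link 3: o_3 = (5.0000, 5.0000, 5.0000)
after link 4: o_4 = (2.0000, 2.4019, 3.5000)
after link 5: o_5 = (0.0000, 2.4019, 3.5000)
after link 6: o_6 = (-0.0000, -0.6853, 7.4331)

-0.000 -0.685 7.433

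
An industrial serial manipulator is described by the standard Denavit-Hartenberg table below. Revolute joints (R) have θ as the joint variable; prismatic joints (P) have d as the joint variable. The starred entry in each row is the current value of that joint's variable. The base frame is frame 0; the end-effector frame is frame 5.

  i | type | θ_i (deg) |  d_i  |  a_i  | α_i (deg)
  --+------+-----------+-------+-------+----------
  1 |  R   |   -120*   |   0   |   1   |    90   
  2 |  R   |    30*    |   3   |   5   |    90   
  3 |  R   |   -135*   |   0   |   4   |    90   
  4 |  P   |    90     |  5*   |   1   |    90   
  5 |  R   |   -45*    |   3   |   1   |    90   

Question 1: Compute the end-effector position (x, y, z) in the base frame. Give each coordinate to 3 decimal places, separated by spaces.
after link 1: o_1 = (-0.5000, -0.8660, 0.0000)
after link 2: o_2 = (-5.2631, -3.1160, 2.5000)
after link 3: o_3 = (-1.5889, -2.4089, 1.0858)
after link 4: o_4 = (-3.3698, 1.5775, -1.5480)
after link 5: o_5 = (-0.5744, 1.1766, -2.9710)

-0.574 1.177 -2.971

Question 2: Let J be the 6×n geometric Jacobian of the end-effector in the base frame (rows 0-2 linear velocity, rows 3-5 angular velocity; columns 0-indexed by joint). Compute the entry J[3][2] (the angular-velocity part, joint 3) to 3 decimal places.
-0.250

axis z_2 = (-0.2500,-0.4330,-0.8660); lever o_n−o_2 = (4.6887,4.2927,-5.4710)
cross product → J_v[:, 2] = (6.0866,-5.4283,0.9571)
J_ω[:, 2] = z_2
entry J[3][2] = -0.2500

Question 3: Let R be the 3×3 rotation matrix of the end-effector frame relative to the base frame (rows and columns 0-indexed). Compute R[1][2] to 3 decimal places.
-0.319

End-effector z-axis (col 2 of R) = (0.3933,-0.3188,0.8624)
R[1][2] = -0.3188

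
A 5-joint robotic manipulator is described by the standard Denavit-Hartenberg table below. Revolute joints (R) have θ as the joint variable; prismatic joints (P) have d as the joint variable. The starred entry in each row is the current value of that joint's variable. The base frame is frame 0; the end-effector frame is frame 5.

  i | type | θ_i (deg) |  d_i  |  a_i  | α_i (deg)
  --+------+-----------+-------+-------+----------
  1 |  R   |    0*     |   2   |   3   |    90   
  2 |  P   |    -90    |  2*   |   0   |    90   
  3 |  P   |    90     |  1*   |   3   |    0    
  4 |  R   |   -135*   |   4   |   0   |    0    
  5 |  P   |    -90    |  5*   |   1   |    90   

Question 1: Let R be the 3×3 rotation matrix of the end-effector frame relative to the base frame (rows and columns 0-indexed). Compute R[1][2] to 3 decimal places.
-0.707

End-effector z-axis (col 2 of R) = (-0.0000,-0.7071,0.7071)
R[1][2] = -0.7071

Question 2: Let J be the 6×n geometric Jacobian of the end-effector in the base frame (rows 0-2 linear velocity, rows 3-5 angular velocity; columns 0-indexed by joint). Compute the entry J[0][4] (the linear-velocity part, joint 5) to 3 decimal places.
prismatic axis z_4 = (-1.0000,-0.0000,-0.0000)
J_v[:, 4] = z_4; J_ω[:, 4] = (0,0,0)
entry J[0][4] = -1.0000

-1.000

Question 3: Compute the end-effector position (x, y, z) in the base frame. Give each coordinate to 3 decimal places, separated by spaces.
-7.000 -4.293 2.707

after link 1: o_1 = (3.0000, 0.0000, 2.0000)
after link 2: o_2 = (3.0000, -2.0000, 2.0000)
after link 3: o_3 = (2.0000, -5.0000, 2.0000)
after link 4: o_4 = (-2.0000, -5.0000, 2.0000)
after link 5: o_5 = (-7.0000, -4.2929, 2.7071)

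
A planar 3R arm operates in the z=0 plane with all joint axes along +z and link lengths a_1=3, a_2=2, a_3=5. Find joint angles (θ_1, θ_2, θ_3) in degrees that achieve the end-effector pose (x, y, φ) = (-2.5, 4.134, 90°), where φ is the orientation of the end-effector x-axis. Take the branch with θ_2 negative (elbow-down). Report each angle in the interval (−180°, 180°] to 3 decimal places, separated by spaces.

-120.000 -120.000 -29.999

wrist centre = target − a_3·(cos φ, sin φ) = (-2.5000, -0.8660)
cos θ_2 = (7.0000−3²−2²)/(2·3·2) = -0.5000; θ_2 = -120.0002° (elbow-down)
β = atan2(-0.8660,-2.5000) = -160.8939°; ψ = atan2(-1.7320,2.0000) = -40.8934°
θ_1 = β − ψ = -120.0005°
θ_3 = φ − θ_1 − θ_2 = -29.9993° (wrapped to (-180°,180°])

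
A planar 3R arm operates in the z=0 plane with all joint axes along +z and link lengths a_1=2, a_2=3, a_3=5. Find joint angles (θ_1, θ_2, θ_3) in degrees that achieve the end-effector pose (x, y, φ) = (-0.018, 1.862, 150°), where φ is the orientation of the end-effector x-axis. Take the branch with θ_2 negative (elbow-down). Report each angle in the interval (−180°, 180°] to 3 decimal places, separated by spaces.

28.165 -59.992 -178.174

wrist centre = target − a_3·(cos φ, sin φ) = (4.3121, -0.6380)
cos θ_2 = (19.0015−2²−3²)/(2·2·3) = 0.5001; θ_2 = -59.9918° (elbow-down)
β = atan2(-0.6380,4.3121) = -8.4161°; ψ = atan2(-2.5979,3.5004) = -36.5816°
θ_1 = β − ψ = 28.1655°
θ_3 = φ − θ_1 − θ_2 = -178.1737° (wrapped to (-180°,180°])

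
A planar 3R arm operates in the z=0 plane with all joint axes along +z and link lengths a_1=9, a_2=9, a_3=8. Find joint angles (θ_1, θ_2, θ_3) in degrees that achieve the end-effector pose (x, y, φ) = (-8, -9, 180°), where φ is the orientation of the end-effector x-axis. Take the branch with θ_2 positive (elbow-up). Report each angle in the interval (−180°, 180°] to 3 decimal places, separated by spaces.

wrist centre = target − a_3·(cos φ, sin φ) = (0.0000, -9.0000)
cos θ_2 = (81.0000−9²−9²)/(2·9·9) = -0.5000; θ_2 = 120.0000° (elbow-up)
β = atan2(-9.0000,0.0000) = -90.0000°; ψ = atan2(7.7942,4.5000) = 60.0000°
θ_1 = β − ψ = -150.0000°
θ_3 = φ − θ_1 − θ_2 = -150.0000° (wrapped to (-180°,180°])

-150.000 120.000 -150.000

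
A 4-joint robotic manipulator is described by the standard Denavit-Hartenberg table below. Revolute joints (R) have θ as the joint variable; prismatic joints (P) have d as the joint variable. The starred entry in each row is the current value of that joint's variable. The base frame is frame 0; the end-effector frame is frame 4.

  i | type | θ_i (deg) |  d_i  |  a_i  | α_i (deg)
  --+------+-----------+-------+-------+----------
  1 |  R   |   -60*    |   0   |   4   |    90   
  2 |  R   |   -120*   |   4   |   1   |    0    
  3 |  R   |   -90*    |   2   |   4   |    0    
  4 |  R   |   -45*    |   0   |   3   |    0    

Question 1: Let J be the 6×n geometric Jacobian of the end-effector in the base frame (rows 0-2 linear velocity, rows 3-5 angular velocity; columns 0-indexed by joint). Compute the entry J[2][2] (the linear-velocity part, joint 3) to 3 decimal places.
axis z_2 = (-0.8660,-0.5000,0.0000); lever o_n−o_2 = (-3.8523,2.6724,4.8978)
cross product → J_v[:, 2] = (-2.4489,4.2416,-4.2406)
J_ω[:, 2] = z_2
entry J[2][2] = -4.2406

-4.241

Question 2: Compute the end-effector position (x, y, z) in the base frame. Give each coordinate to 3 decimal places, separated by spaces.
-5.566 -2.359 4.032

after link 1: o_1 = (2.0000, -3.4641, 0.0000)
after link 2: o_2 = (-1.7141, -5.0311, -0.8660)
after link 3: o_3 = (-5.1782, -3.0311, 1.1340)
after link 4: o_4 = (-5.5664, -2.3587, 4.0318)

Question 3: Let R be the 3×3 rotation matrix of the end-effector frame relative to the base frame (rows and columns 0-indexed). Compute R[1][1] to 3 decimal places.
End-effector y-axis (col 1 of R) = (-0.4830,0.8365,-0.2588)
R[1][1] = 0.8365

0.837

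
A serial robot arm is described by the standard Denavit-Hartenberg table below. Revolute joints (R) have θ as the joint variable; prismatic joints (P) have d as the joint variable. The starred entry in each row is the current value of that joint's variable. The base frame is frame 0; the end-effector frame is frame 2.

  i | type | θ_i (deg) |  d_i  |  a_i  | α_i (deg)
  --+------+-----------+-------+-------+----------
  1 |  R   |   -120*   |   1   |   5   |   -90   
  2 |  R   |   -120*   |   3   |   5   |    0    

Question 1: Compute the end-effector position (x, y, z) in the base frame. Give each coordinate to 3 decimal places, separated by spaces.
after link 1: o_1 = (-2.5000, -4.3301, 1.0000)
after link 2: o_2 = (1.3481, -3.6651, 5.3301)

1.348 -3.665 5.330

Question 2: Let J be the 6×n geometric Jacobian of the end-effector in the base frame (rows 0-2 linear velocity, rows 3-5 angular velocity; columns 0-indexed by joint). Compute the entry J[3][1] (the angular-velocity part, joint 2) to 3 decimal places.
0.866

axis z_1 = (0.8660,-0.5000,0.0000); lever o_n−o_1 = (3.8481,0.6651,4.3301)
cross product → J_v[:, 1] = (-2.1651,-3.7500,2.5000)
J_ω[:, 1] = z_1
entry J[3][1] = 0.8660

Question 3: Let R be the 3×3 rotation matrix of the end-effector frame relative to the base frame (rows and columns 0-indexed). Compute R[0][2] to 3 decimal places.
0.866

End-effector z-axis (col 2 of R) = (0.8660,-0.5000,0.0000)
R[0][2] = 0.8660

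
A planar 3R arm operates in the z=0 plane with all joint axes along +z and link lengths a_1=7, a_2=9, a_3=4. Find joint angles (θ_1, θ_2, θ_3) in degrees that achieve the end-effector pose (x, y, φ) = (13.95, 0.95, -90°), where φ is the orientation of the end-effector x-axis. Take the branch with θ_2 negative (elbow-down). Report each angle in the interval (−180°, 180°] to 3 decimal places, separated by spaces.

44.997 -44.994 -90.003

wrist centre = target − a_3·(cos φ, sin φ) = (13.9500, 4.9500)
cos θ_2 = (219.1050−7²−9²)/(2·7·9) = 0.7072; θ_2 = -44.9939° (elbow-down)
β = atan2(4.9500,13.9500) = 19.5367°; ψ = atan2(-6.3633,13.3646) = -25.4604°
θ_1 = β − ψ = 44.9971°
θ_3 = φ − θ_1 − θ_2 = -90.0032° (wrapped to (-180°,180°])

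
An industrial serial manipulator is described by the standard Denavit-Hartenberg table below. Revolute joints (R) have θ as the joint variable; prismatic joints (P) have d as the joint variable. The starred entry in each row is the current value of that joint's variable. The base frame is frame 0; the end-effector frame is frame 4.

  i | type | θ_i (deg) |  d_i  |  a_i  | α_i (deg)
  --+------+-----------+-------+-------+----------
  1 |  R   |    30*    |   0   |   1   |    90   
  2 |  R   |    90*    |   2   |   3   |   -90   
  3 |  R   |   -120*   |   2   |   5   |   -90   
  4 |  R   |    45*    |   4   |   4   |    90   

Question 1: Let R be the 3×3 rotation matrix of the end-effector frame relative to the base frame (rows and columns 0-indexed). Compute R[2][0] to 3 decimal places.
-0.354

End-effector x-axis (col 0 of R) = (0.9186,-0.1768,-0.3536)
R[2][0] = -0.3536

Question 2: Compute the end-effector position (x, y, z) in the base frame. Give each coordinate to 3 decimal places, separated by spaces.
6.973 -8.421 2.550

after link 1: o_1 = (0.8660, 0.5000, 0.0000)
after link 2: o_2 = (1.8660, -1.2321, 3.0000)
after link 3: o_3 = (2.2990, -5.9821, 0.5000)
after link 4: o_4 = (6.9733, -8.4212, 2.5499)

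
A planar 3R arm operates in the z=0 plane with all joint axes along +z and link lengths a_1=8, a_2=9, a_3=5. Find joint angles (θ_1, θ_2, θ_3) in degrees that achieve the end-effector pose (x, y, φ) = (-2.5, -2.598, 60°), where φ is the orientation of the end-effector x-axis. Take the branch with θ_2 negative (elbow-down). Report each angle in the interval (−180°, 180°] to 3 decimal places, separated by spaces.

-60.000 -120.000 -120.000

wrist centre = target − a_3·(cos φ, sin φ) = (-5.0000, -6.9281)
cos θ_2 = (72.9989−8²−9²)/(2·8·9) = -0.5000; θ_2 = -120.0005° (elbow-down)
β = atan2(-6.9281,-5.0000) = -125.8178°; ψ = atan2(-7.7942,3.4999) = -65.8178°
θ_1 = β − ψ = -60.0000°
θ_3 = φ − θ_1 − θ_2 = -119.9995° (wrapped to (-180°,180°])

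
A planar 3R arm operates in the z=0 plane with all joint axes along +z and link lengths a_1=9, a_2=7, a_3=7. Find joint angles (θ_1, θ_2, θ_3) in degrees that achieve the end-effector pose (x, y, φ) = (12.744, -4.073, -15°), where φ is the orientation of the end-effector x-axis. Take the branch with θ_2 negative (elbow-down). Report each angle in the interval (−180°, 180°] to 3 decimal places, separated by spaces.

wrist centre = target − a_3·(cos φ, sin φ) = (5.9825, -2.2613)
cos θ_2 = (40.9039−9²−7²)/(2·9·7) = -0.7071; θ_2 = -135.0004° (elbow-down)
β = atan2(-2.2613,5.9825) = -20.7055°; ψ = atan2(-4.9497,4.0502) = -50.7075°
θ_1 = β − ψ = 30.0019°
θ_3 = φ − θ_1 − θ_2 = 89.9985° (wrapped to (-180°,180°])

30.002 -135.000 89.999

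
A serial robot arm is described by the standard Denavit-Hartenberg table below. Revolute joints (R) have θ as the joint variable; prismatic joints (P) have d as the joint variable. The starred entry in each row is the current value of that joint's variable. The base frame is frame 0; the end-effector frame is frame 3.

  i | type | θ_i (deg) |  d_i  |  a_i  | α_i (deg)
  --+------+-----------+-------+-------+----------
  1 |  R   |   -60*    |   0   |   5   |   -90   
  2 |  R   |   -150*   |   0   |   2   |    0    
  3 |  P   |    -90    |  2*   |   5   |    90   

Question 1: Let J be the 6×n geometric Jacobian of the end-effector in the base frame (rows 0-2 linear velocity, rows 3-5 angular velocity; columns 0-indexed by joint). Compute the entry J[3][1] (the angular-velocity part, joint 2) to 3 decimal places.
0.866

axis z_1 = (0.8660,0.5000,0.0000); lever o_n−o_1 = (-0.3840,4.6651,-3.3301)
cross product → J_v[:, 1] = (-1.6651,2.8840,4.2321)
J_ω[:, 1] = z_1
entry J[3][1] = 0.8660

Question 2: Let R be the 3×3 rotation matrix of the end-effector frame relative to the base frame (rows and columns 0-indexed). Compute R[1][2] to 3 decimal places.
End-effector z-axis (col 2 of R) = (0.4330,-0.7500,-0.5000)
R[1][2] = -0.7500

-0.750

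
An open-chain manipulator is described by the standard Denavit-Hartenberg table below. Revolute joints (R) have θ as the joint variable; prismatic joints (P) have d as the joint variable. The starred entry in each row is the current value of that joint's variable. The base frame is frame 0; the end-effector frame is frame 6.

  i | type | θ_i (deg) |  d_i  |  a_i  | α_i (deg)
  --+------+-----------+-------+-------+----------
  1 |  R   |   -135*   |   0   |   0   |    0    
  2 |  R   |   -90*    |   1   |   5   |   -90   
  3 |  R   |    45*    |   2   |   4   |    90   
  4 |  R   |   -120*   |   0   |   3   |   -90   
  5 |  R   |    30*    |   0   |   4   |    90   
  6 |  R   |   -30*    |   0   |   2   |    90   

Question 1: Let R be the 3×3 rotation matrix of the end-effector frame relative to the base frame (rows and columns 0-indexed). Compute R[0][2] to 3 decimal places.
-0.430

End-effector z-axis (col 2 of R) = (-0.4296,-0.7131,0.5540)
R[0][2] = -0.4296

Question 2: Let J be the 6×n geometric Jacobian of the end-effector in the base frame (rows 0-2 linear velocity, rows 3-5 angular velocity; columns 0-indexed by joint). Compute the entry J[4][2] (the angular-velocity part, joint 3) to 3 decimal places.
-0.707

axis z_2 = (-0.7071,-0.7071,0.0000); lever o_n−o_2 = (4.9663,1.2522,-1.4269)
cross product → J_v[:, 2] = (1.0090,-1.0090,2.6263)
J_ω[:, 2] = z_2
entry J[4][2] = -0.7071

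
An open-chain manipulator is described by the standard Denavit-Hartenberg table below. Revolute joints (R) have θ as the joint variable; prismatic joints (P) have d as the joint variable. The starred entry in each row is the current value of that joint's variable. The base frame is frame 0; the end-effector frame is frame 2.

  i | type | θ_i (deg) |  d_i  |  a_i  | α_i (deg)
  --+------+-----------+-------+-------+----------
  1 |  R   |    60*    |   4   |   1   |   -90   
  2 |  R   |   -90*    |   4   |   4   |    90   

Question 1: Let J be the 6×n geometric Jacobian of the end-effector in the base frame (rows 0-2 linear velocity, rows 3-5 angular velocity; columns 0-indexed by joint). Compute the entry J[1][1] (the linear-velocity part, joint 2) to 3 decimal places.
3.464

axis z_1 = (-0.8660,0.5000,0.0000); lever o_n−o_1 = (-3.4641,2.0000,4.0000)
cross product → J_v[:, 1] = (2.0000,3.4641,-0.0000)
J_ω[:, 1] = z_1
entry J[1][1] = 3.4641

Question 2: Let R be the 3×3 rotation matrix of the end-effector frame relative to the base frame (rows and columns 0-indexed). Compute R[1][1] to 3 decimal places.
0.500

End-effector y-axis (col 1 of R) = (-0.8660,0.5000,0.0000)
R[1][1] = 0.5000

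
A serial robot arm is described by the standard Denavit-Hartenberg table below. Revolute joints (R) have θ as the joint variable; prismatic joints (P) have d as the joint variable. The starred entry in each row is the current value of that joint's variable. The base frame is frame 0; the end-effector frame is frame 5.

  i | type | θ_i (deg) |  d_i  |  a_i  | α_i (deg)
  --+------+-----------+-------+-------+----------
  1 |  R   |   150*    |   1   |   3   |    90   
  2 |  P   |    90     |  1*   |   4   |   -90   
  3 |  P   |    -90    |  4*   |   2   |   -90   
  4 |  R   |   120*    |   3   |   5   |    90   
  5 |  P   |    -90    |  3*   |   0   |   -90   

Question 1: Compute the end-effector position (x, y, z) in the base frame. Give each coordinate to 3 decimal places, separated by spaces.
-2.634 5.098 8.000

after link 1: o_1 = (-2.5981, 1.5000, 1.0000)
after link 2: o_2 = (-2.0981, 2.3660, 5.0000)
after link 3: o_3 = (2.3660, 2.0981, 5.0000)
after link 4: o_4 = (-2.6340, 2.0981, 8.0000)
after link 5: o_5 = (-2.6340, 5.0981, 8.0000)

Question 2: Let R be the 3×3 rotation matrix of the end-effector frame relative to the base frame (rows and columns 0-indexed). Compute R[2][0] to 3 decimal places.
-1.000

End-effector x-axis (col 0 of R) = (-0.0000,0.0000,-1.0000)
R[2][0] = -1.0000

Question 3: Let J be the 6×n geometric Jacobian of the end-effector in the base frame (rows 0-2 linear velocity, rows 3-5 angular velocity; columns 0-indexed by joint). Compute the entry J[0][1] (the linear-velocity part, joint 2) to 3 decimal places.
prismatic axis z_1 = (0.5000,0.8660,0.0000)
J_v[:, 1] = z_1; J_ω[:, 1] = (0,0,0)
entry J[0][1] = 0.5000

0.500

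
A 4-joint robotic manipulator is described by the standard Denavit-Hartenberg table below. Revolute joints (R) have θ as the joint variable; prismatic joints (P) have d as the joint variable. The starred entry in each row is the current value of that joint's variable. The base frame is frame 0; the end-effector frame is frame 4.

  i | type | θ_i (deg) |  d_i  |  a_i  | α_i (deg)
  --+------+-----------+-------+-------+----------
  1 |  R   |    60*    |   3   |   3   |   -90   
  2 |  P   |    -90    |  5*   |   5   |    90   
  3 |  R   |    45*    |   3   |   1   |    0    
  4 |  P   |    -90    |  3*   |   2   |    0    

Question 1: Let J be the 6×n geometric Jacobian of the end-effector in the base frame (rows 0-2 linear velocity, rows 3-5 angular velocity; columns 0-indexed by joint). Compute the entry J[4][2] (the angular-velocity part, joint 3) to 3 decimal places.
axis z_2 = (-0.5000,-0.8660,0.0000); lever o_n−o_2 = (-2.3876,-5.5497,2.1213)
cross product → J_v[:, 2] = (-1.8371,1.0607,0.7071)
J_ω[:, 2] = z_2
entry J[4][2] = -0.8660

-0.866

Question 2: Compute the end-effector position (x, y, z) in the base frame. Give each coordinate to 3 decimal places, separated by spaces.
-5.218 -0.452 10.121

after link 1: o_1 = (1.5000, 2.5981, 3.0000)
after link 2: o_2 = (-2.8301, 5.0981, 8.0000)
after link 3: o_3 = (-4.9425, 2.8536, 8.7071)
after link 4: o_4 = (-5.2178, -0.4516, 10.1213)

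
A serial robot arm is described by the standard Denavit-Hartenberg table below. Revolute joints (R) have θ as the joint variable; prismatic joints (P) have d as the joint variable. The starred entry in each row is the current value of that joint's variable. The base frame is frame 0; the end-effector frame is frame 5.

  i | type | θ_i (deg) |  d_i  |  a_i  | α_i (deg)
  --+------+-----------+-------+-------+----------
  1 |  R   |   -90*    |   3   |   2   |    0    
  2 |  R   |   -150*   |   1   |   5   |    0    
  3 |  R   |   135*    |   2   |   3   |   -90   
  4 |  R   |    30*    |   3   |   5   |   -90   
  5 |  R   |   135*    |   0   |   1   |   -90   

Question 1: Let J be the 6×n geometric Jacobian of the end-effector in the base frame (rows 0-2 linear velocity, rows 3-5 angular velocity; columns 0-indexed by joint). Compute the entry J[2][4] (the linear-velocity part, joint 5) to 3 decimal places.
axis z_4 = (0.1294,0.4830,-0.8660); lever o_n−o_4 = (-0.5245,0.7745,0.3536)
cross product → J_v[:, 4] = (0.8415,0.4085,0.3536)
J_ω[:, 4] = z_4
entry J[2][4] = 0.3536

0.354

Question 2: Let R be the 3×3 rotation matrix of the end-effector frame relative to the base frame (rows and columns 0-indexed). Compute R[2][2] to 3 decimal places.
End-effector z-axis (col 2 of R) = (0.8415,0.4085,0.3536)
R[2][2] = 0.3536

0.354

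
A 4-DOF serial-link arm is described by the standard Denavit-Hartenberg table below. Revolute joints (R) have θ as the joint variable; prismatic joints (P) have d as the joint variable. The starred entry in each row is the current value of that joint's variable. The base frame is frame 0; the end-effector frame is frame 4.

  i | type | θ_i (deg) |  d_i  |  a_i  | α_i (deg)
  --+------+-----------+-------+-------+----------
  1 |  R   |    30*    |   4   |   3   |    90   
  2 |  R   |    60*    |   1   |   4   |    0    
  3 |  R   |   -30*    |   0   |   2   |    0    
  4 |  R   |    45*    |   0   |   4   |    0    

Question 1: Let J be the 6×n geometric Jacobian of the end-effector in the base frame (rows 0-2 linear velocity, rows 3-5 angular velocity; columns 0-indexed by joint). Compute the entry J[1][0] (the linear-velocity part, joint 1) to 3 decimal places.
7.227

axis z_0 = ẑ; lever o_n−o_0 = (7.2267,3.0176,12.3278)
cross product → J_v[:, 0] = (-3.0176,7.2267,0.0000)
J_ω[:, 0] = z_0
entry J[1][0] = 7.2267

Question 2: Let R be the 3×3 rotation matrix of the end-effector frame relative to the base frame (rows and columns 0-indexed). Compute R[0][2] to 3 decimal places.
End-effector z-axis (col 2 of R) = (0.5000,-0.8660,0.0000)
R[0][2] = 0.5000

0.500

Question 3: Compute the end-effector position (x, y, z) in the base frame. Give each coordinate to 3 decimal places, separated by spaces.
7.227 3.018 12.328

after link 1: o_1 = (2.5981, 1.5000, 4.0000)
after link 2: o_2 = (4.8301, 1.6340, 7.4641)
after link 3: o_3 = (6.3301, 2.5000, 8.4641)
after link 4: o_4 = (7.2267, 3.0176, 12.3278)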